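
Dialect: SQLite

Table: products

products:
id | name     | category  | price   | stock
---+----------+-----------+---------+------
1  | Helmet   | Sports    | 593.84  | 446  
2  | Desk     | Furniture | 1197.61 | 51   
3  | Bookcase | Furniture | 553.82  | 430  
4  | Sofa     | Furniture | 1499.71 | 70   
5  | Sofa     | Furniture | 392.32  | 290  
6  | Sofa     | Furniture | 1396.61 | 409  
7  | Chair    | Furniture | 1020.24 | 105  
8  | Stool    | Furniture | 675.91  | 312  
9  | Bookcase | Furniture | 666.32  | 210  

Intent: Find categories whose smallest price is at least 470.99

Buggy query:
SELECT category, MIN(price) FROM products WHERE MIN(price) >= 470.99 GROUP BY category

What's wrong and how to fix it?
Bug: MIN() in WHERE is a misuse of aggregate

Fix: Use HAVING for the per-group MIN condition

Corrected query:
SELECT category, MIN(price) FROM products GROUP BY category HAVING MIN(price) >= 470.99

Result:
category | MIN(price)
---------+-----------
Sports   | 593.84    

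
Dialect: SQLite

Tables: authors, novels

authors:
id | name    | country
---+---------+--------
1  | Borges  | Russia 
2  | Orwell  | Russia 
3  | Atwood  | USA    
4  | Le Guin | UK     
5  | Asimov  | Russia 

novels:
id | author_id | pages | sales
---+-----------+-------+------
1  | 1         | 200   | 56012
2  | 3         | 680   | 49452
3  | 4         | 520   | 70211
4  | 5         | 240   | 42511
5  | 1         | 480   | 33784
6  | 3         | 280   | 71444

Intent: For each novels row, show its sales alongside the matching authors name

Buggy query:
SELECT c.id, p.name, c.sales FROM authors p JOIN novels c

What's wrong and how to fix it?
Bug: Missing join condition: each novels row is matched to all authors rows instead of just its own

Fix: Add ON c.author_id = p.id to the JOIN

Corrected query:
SELECT c.id, p.name, c.sales FROM authors p JOIN novels c ON c.author_id = p.id

Result:
id | name    | sales
---+---------+------
1  | Borges  | 56012
2  | Atwood  | 49452
3  | Le Guin | 70211
4  | Asimov  | 42511
5  | Borges  | 33784
6  | Atwood  | 71444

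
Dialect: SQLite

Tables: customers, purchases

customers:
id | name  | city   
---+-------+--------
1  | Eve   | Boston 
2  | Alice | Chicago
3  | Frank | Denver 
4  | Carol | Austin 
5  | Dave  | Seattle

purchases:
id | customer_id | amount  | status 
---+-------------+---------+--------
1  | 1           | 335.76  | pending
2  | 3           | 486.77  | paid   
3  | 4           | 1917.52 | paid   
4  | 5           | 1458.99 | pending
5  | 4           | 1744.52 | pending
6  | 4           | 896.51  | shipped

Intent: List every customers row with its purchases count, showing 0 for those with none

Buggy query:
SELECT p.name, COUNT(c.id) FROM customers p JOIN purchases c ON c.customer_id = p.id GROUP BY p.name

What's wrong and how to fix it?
Bug: An inner join excludes parents with zero children

Fix: Switch to LEFT JOIN to retain unmatched parent rows

Corrected query:
SELECT p.name, COUNT(c.id) FROM customers p LEFT JOIN purchases c ON c.customer_id = p.id GROUP BY p.name

Result:
name  | COUNT(c.id)
------+------------
Alice | 0          
Carol | 3          
Dave  | 1          
Eve   | 1          
Frank | 1          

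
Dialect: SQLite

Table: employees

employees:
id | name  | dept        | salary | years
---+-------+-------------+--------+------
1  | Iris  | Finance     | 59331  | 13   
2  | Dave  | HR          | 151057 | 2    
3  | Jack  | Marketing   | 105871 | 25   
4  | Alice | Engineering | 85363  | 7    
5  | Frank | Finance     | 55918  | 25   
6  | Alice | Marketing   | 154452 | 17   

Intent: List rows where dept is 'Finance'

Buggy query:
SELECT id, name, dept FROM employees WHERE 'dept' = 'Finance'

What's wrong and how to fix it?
Bug: Single quotes denote string literals in SQL; the column name is being compared as a constant string

Fix: Reference the column as dept without single quotes

Corrected query:
SELECT id, name, dept FROM employees WHERE dept = 'Finance'

Result:
id | name  | dept   
---+-------+--------
1  | Iris  | Finance
5  | Frank | Finance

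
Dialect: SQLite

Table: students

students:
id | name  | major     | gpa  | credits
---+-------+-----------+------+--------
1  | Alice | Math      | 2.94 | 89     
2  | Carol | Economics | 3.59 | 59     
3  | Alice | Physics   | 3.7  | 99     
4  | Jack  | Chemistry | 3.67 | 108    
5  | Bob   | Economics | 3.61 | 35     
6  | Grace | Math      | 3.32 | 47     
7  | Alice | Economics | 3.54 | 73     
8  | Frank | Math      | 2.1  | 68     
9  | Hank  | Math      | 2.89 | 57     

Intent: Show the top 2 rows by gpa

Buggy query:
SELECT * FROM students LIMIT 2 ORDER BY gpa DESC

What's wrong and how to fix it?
Bug: LIMIT must come after ORDER BY

Fix: Swap the clauses: ORDER BY first, then LIMIT

Corrected query:
SELECT * FROM students ORDER BY gpa DESC LIMIT 2

Result:
id | name  | major     | gpa  | credits
---+-------+-----------+------+--------
3  | Alice | Physics   | 3.7  | 99     
4  | Jack  | Chemistry | 3.67 | 108    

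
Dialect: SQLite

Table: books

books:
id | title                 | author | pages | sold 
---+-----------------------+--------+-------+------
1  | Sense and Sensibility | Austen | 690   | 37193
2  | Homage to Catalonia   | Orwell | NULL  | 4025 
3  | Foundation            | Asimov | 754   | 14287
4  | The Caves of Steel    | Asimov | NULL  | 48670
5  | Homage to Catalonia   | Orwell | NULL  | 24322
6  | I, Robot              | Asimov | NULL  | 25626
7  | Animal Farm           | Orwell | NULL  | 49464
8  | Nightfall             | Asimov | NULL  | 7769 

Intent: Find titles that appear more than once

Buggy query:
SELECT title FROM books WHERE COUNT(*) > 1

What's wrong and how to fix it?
Bug: WHERE can't reference COUNT(*); aggregates are computed after WHERE

Fix: GROUP BY title, then filter groups with HAVING COUNT(*) > 1

Corrected query:
SELECT title FROM books GROUP BY title HAVING COUNT(*) > 1

Result:
title              
-------------------
Homage to Catalonia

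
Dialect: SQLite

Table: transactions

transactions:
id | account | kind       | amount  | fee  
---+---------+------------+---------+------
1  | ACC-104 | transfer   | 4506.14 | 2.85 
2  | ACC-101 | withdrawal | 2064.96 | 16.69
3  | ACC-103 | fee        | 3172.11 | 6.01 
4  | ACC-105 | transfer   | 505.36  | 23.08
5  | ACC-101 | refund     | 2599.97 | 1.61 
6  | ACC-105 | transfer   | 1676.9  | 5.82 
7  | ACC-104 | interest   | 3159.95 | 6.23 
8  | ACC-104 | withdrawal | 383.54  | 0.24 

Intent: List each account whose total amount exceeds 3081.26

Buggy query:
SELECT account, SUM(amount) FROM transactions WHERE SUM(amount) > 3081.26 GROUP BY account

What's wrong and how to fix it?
Bug: WHERE runs before GROUP BY, so aggregates aren't available there

Fix: Move the aggregate condition to a HAVING clause

Corrected query:
SELECT account, SUM(amount) FROM transactions GROUP BY account HAVING SUM(amount) > 3081.26

Result:
account | SUM(amount)
--------+------------
ACC-101 | 4664.93    
ACC-103 | 3172.11    
ACC-104 | 8049.63    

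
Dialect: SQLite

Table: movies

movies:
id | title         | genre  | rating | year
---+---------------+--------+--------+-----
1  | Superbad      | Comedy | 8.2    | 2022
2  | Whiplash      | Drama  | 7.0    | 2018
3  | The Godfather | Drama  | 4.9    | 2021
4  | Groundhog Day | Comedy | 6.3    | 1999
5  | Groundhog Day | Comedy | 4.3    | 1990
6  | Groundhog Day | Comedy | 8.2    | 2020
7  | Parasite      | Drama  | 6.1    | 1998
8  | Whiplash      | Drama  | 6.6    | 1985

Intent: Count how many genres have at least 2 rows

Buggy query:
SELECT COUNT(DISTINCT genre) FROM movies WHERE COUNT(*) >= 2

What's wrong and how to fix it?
Bug: COUNT(*) cannot appear in WHERE; the per-group count doesn't exist yet

Fix: Group first with HAVING COUNT(*) >= 2, then COUNT the resulting groups

Corrected query:
SELECT COUNT(*) FROM (SELECT genre FROM movies GROUP BY genre HAVING COUNT(*) >= 2)

Result:
COUNT(*)
--------
2       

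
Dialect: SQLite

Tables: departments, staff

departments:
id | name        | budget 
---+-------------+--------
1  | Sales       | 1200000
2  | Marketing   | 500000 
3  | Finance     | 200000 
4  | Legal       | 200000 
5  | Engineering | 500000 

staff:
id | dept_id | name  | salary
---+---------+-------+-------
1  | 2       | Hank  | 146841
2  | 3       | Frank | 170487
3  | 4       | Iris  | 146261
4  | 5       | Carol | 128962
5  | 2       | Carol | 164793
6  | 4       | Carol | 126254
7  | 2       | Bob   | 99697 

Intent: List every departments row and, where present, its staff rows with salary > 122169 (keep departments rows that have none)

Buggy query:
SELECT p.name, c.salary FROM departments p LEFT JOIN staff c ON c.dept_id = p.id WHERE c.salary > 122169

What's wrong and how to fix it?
Bug: A WHERE condition on the right-hand table after LEFT JOIN drops unmatched parents

Fix: Move the right-table condition into the ON clause so unmatched parents are kept

Corrected query:
SELECT p.name, c.salary FROM departments p LEFT JOIN staff c ON c.dept_id = p.id AND c.salary > 122169

Result:
name        | salary
------------+-------
Sales       | NULL  
Marketing   | 146841
Marketing   | 164793
Finance     | 170487
Legal       | 126254
Legal       | 146261
Engineering | 128962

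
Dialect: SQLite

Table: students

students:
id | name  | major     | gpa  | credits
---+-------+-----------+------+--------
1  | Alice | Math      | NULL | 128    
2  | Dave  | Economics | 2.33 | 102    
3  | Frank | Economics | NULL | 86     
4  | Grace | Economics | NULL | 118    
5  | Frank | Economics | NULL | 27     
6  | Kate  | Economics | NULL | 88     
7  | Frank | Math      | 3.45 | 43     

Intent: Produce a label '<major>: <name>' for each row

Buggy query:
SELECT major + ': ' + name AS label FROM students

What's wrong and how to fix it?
Bug: '+' is numeric addition; on text columns SQLite converts them to 0 instead of concatenating

Fix: Replace + with || to concatenate text

Corrected query:
SELECT major || ': ' || name AS label FROM students

Result:
label           
----------------
Math: Alice     
Economics: Dave 
Economics: Frank
Economics: Grace
Economics: Frank
Economics: Kate 
Math: Frank     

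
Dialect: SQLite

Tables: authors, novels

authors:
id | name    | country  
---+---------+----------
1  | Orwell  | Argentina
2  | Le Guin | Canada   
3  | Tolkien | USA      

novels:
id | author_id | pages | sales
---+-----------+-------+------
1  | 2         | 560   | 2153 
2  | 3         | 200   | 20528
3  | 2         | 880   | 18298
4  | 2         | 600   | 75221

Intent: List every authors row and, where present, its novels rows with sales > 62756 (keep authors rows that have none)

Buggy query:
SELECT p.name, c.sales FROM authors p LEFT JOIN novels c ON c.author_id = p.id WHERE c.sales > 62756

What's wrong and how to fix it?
Bug: A WHERE condition on the right-hand table after LEFT JOIN drops unmatched parents

Fix: Put 'c.sales > 62756' in the JOIN's ON clause instead of WHERE

Corrected query:
SELECT p.name, c.sales FROM authors p LEFT JOIN novels c ON c.author_id = p.id AND c.sales > 62756

Result:
name    | sales
--------+------
Orwell  | NULL 
Le Guin | 75221
Tolkien | NULL 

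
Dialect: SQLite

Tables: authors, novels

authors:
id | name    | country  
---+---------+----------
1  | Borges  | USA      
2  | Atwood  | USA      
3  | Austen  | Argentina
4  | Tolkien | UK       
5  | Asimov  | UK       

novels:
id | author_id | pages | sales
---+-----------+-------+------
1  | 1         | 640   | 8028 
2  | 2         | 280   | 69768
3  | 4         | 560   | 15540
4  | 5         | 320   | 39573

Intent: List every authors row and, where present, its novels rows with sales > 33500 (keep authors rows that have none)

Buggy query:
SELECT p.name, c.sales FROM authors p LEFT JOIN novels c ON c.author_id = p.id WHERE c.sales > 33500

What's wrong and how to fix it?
Bug: A WHERE condition on the right-hand table after LEFT JOIN drops unmatched parents

Fix: Put 'c.sales > 33500' in the JOIN's ON clause instead of WHERE

Corrected query:
SELECT p.name, c.sales FROM authors p LEFT JOIN novels c ON c.author_id = p.id AND c.sales > 33500

Result:
name    | sales
--------+------
Borges  | NULL 
Atwood  | 69768
Austen  | NULL 
Tolkien | NULL 
Asimov  | 39573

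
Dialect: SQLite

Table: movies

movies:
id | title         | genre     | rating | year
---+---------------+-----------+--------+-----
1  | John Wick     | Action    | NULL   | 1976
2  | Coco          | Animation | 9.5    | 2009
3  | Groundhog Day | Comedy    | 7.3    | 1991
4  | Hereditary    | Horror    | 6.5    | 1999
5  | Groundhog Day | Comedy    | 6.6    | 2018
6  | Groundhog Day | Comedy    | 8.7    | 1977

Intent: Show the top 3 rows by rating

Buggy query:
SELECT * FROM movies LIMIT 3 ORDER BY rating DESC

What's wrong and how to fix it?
Bug: LIMIT must come after ORDER BY

Fix: Sort with ORDER BY, then apply LIMIT

Corrected query:
SELECT * FROM movies ORDER BY rating DESC LIMIT 3

Result:
id | title         | genre     | rating | year
---+---------------+-----------+--------+-----
2  | Coco          | Animation | 9.5    | 2009
6  | Groundhog Day | Comedy    | 8.7    | 1977
3  | Groundhog Day | Comedy    | 7.3    | 1991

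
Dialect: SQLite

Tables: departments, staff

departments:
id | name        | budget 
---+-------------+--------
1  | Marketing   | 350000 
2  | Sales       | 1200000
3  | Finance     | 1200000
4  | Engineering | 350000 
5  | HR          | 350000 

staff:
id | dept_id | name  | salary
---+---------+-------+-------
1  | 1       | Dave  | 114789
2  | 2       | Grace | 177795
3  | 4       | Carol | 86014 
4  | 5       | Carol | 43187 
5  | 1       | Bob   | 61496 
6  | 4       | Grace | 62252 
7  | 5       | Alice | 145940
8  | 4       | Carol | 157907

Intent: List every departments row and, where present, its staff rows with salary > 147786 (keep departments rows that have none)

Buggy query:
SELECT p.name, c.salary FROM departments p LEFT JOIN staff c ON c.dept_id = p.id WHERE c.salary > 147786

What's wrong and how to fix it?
Bug: A WHERE condition on the right-hand table after LEFT JOIN drops unmatched parents

Fix: Move the right-table condition into the ON clause so unmatched parents are kept

Corrected query:
SELECT p.name, c.salary FROM departments p LEFT JOIN staff c ON c.dept_id = p.id AND c.salary > 147786

Result:
name        | salary
------------+-------
Marketing   | NULL  
Sales       | 177795
Finance     | NULL  
Engineering | 157907
HR          | NULL  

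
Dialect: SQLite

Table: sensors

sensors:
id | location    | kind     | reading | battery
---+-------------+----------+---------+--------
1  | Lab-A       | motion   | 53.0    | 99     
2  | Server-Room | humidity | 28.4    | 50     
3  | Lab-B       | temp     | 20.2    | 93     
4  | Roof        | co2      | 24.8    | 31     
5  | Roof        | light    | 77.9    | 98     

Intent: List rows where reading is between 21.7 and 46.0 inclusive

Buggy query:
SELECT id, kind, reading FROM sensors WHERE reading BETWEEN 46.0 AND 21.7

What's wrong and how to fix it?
Bug: BETWEEN expects the lower bound first; with 46.0 AND 21.7 the range is empty

Fix: Swap the bounds so the smaller value comes first

Corrected query:
SELECT id, kind, reading FROM sensors WHERE reading BETWEEN 21.7 AND 46.0

Result:
id | kind     | reading
---+----------+--------
2  | humidity | 28.4   
4  | co2      | 24.8   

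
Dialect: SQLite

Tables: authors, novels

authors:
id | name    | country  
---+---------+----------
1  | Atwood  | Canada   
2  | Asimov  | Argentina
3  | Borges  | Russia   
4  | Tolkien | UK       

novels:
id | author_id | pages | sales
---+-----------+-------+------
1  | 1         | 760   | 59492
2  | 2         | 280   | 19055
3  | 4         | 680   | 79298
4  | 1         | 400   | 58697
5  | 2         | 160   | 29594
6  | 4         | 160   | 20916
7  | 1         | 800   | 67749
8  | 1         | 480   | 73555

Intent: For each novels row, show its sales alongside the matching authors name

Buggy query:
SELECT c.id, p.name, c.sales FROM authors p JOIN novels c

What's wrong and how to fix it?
Bug: JOIN with no ON clause produces a cartesian product; every novels row pairs with every authors row

Fix: Specify the join condition linking the foreign key to the parent id

Corrected query:
SELECT c.id, p.name, c.sales FROM authors p JOIN novels c ON c.author_id = p.id

Result:
id | name    | sales
---+---------+------
1  | Atwood  | 59492
2  | Asimov  | 19055
3  | Tolkien | 79298
4  | Atwood  | 58697
5  | Asimov  | 29594
6  | Tolkien | 20916
7  | Atwood  | 67749
8  | Atwood  | 73555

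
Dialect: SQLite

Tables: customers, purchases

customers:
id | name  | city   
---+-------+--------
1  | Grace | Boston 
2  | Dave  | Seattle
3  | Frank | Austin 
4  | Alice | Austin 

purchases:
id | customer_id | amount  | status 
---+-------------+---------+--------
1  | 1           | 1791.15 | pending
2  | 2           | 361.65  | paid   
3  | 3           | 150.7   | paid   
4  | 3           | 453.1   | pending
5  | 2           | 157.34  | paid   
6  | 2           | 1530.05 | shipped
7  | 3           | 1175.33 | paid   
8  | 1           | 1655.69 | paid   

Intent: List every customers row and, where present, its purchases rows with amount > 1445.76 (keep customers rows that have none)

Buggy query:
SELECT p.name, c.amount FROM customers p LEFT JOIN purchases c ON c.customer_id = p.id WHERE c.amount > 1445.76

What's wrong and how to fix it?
Bug: Filtering c.amount in WHERE discards the NULL rows produced by LEFT JOIN, turning it into an inner join

Fix: Put 'c.amount > 1445.76' in the JOIN's ON clause instead of WHERE

Corrected query:
SELECT p.name, c.amount FROM customers p LEFT JOIN purchases c ON c.customer_id = p.id AND c.amount > 1445.76

Result:
name  | amount 
------+--------
Grace | 1655.69
Grace | 1791.15
Dave  | 1530.05
Frank | NULL   
Alice | NULL   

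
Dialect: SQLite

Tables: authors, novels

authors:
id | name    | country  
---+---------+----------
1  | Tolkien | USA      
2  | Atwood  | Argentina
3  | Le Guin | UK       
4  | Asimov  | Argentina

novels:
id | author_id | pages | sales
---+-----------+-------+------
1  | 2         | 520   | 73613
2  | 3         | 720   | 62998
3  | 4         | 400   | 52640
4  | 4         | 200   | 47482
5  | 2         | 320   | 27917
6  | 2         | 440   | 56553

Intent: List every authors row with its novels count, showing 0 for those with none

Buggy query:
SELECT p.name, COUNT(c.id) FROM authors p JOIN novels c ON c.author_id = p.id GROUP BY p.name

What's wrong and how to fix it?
Bug: INNER JOIN drops authors rows that have no matching novels rows

Fix: Use LEFT JOIN so parents without children still appear (COUNT(c.id) gives 0)

Corrected query:
SELECT p.name, COUNT(c.id) FROM authors p LEFT JOIN novels c ON c.author_id = p.id GROUP BY p.name

Result:
name    | COUNT(c.id)
--------+------------
Asimov  | 2          
Atwood  | 3          
Le Guin | 1          
Tolkien | 0          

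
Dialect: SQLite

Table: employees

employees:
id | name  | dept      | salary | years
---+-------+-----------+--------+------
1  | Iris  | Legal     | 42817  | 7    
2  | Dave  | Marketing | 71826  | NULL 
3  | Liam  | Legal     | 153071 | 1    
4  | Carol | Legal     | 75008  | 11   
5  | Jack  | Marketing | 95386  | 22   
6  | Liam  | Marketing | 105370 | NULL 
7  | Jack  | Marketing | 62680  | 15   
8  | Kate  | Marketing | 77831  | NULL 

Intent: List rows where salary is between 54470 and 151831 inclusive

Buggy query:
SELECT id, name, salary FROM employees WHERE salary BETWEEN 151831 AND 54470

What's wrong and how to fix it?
Bug: BETWEEN expects the lower bound first; with 151831 AND 54470 the range is empty

Fix: Swap the bounds so the smaller value comes first

Corrected query:
SELECT id, name, salary FROM employees WHERE salary BETWEEN 54470 AND 151831

Result:
id | name  | salary
---+-------+-------
2  | Dave  | 71826 
4  | Carol | 75008 
5  | Jack  | 95386 
6  | Liam  | 105370
7  | Jack  | 62680 
8  | Kate  | 77831 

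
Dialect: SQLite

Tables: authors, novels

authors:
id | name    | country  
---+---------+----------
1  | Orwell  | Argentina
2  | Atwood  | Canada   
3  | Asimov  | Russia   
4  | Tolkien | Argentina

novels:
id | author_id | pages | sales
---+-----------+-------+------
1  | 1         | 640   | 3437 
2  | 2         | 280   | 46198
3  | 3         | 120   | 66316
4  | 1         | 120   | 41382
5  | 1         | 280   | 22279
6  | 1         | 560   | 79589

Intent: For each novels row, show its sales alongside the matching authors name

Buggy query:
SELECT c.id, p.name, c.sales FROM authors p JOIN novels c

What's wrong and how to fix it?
Bug: Missing join condition: each novels row is matched to all authors rows instead of just its own

Fix: Add ON c.author_id = p.id to the JOIN

Corrected query:
SELECT c.id, p.name, c.sales FROM authors p JOIN novels c ON c.author_id = p.id

Result:
id | name   | sales
---+--------+------
1  | Orwell | 3437 
2  | Atwood | 46198
3  | Asimov | 66316
4  | Orwell | 41382
5  | Orwell | 22279
6  | Orwell | 79589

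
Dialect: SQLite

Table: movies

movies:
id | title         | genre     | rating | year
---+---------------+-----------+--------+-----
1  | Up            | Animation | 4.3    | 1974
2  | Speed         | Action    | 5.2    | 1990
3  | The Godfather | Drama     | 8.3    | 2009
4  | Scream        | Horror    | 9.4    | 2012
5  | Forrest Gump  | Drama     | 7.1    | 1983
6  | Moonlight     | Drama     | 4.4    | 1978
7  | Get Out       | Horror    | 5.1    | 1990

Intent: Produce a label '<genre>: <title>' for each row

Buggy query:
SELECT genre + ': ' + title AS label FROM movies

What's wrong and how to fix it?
Bug: '+' is numeric addition; on text columns SQLite converts them to 0 instead of concatenating

Fix: Replace + with || to concatenate text

Corrected query:
SELECT genre || ': ' || title AS label FROM movies

Result:
label               
--------------------
Animation: Up       
Action: Speed       
Drama: The Godfather
Horror: Scream      
Drama: Forrest Gump 
Drama: Moonlight    
Horror: Get Out     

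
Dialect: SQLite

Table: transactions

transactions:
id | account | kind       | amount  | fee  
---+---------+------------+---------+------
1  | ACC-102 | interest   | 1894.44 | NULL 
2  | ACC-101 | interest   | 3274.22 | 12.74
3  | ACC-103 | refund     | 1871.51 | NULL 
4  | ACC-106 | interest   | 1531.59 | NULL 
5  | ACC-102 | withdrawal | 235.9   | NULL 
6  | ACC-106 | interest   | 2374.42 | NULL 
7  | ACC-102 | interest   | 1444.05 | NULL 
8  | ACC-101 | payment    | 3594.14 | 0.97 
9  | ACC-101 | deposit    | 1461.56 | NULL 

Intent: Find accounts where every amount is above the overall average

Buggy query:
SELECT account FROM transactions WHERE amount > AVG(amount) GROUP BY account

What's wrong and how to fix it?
Bug: WHERE evaluates per row before aggregation, so AVG() is unavailable

Fix: Compute the overall average in a scalar subquery and compare each group's MIN against it in HAVING

Corrected query:
SELECT account FROM transactions GROUP BY account HAVING MIN(amount) > (SELECT AVG(amount) FROM transactions)

Result:
(no rows)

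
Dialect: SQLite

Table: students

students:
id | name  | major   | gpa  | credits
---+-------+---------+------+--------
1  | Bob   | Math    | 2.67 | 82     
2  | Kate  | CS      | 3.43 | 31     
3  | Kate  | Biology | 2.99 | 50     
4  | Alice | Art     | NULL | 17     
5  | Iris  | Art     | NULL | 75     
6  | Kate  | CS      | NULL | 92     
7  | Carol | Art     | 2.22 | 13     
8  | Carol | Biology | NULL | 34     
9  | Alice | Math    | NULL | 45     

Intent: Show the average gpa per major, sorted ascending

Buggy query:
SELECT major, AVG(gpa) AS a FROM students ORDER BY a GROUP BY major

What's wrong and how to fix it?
Bug: ORDER BY appears before GROUP BY; SQL clause order requires GROUP BY first

Fix: Move ORDER BY to the end, after GROUP BY

Corrected query:
SELECT major, AVG(gpa) AS a FROM students GROUP BY major ORDER BY a

Result:
major   | a   
--------+-----
Art     | 2.22
Math    | 2.67
Biology | 2.99
CS      | 3.43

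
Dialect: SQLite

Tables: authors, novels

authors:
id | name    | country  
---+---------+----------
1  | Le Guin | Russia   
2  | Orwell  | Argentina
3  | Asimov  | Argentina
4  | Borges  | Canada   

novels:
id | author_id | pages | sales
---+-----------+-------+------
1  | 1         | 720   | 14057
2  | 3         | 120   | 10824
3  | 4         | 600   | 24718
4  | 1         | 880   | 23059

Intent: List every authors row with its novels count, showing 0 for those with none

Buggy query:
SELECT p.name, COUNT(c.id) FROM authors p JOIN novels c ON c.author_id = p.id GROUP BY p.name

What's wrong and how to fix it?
Bug: INNER JOIN drops authors rows that have no matching novels rows

Fix: Switch to LEFT JOIN to retain unmatched parent rows

Corrected query:
SELECT p.name, COUNT(c.id) FROM authors p LEFT JOIN novels c ON c.author_id = p.id GROUP BY p.name

Result:
name    | COUNT(c.id)
--------+------------
Asimov  | 1          
Borges  | 1          
Le Guin | 2          
Orwell  | 0          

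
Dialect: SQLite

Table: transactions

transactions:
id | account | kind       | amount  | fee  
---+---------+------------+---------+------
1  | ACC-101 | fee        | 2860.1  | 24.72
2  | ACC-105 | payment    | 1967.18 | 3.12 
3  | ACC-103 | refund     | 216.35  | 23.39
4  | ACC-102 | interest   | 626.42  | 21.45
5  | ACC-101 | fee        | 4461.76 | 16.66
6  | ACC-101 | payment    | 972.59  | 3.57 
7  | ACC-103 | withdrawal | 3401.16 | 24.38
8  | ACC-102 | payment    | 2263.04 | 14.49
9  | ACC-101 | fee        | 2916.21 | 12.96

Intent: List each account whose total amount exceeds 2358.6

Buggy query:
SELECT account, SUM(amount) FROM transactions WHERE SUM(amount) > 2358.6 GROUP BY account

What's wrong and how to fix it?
Bug: WHERE runs before GROUP BY, so aggregates aren't available there

Fix: Use HAVING (which filters groups after aggregation) instead of WHERE

Corrected query:
SELECT account, SUM(amount) FROM transactions GROUP BY account HAVING SUM(amount) > 2358.6

Result:
account | SUM(amount)
--------+------------
ACC-101 | 11210.66   
ACC-102 | 2889.46    
ACC-103 | 3617.51    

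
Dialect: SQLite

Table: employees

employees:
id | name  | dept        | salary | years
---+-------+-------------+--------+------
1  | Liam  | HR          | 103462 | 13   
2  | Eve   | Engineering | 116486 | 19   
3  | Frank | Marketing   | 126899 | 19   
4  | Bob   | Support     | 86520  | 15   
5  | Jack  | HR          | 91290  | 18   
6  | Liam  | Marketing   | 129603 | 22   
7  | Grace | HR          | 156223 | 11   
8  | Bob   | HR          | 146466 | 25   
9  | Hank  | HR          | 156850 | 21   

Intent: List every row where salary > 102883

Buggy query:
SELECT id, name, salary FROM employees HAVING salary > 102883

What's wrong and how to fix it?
Bug: This is a non-aggregate query (no GROUP BY, no aggregates), so in SQLite the HAVING clause is invalid here; a row-level condition belongs in WHERE

Fix: Use WHERE for row-level filtering

Corrected query:
SELECT id, name, salary FROM employees WHERE salary > 102883

Result:
id | name  | salary
---+-------+-------
1  | Liam  | 103462
2  | Eve   | 116486
3  | Frank | 126899
6  | Liam  | 129603
7  | Grace | 156223
8  | Bob   | 146466
9  | Hank  | 156850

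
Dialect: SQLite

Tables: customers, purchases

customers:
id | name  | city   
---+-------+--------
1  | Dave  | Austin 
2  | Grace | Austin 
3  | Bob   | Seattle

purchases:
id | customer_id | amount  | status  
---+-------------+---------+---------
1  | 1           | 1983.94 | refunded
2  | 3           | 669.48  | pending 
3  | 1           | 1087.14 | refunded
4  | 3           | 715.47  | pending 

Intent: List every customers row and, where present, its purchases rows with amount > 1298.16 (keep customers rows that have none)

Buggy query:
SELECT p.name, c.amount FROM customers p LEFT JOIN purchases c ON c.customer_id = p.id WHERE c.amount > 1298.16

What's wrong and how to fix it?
Bug: A WHERE condition on the right-hand table after LEFT JOIN drops unmatched parents

Fix: Move the right-table condition into the ON clause so unmatched parents are kept

Corrected query:
SELECT p.name, c.amount FROM customers p LEFT JOIN purchases c ON c.customer_id = p.id AND c.amount > 1298.16

Result:
name  | amount 
------+--------
Dave  | 1983.94
Grace | NULL   
Bob   | NULL   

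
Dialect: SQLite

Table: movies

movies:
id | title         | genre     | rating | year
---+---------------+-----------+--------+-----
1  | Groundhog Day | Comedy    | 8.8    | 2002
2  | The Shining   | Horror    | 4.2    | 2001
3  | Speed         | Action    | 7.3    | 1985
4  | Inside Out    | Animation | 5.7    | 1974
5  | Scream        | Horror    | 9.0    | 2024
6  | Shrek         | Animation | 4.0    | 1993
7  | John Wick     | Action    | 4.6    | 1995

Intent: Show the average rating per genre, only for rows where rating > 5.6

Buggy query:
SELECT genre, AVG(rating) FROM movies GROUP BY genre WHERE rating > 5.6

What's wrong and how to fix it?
Bug: WHERE cannot follow GROUP BY

Fix: Place WHERE between FROM and GROUP BY

Corrected query:
SELECT genre, AVG(rating) FROM movies WHERE rating > 5.6 GROUP BY genre

Result:
genre     | AVG(rating)
----------+------------
Action    | 7.3        
Animation | 5.7        
Comedy    | 8.8        
Horror    | 9          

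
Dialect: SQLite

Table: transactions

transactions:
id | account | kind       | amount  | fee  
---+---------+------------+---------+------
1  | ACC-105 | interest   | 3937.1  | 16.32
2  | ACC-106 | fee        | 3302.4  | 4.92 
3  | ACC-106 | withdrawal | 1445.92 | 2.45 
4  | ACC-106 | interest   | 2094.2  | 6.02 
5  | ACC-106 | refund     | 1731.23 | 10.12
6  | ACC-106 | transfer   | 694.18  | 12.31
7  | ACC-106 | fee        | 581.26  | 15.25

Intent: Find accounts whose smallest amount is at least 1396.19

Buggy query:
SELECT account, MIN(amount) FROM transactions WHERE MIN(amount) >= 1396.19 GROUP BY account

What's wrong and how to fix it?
Bug: MIN() in WHERE is a misuse of aggregate

Fix: Replace WHERE with HAVING after the GROUP BY

Corrected query:
SELECT account, MIN(amount) FROM transactions GROUP BY account HAVING MIN(amount) >= 1396.19

Result:
account | MIN(amount)
--------+------------
ACC-105 | 3937.1     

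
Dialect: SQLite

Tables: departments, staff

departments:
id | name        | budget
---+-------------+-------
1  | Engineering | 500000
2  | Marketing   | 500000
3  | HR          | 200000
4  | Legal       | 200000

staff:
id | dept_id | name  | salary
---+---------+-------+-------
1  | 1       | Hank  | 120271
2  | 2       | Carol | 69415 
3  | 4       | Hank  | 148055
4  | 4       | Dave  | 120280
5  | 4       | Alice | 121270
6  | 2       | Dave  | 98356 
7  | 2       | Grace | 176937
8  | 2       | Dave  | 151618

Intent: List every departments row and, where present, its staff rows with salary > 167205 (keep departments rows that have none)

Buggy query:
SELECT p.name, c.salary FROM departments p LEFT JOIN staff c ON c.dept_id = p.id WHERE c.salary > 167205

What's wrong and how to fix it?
Bug: A WHERE condition on the right-hand table after LEFT JOIN drops unmatched parents

Fix: Move the right-table condition into the ON clause so unmatched parents are kept

Corrected query:
SELECT p.name, c.salary FROM departments p LEFT JOIN staff c ON c.dept_id = p.id AND c.salary > 167205

Result:
name        | salary
------------+-------
Engineering | NULL  
Marketing   | 176937
HR          | NULL  
Legal       | NULL  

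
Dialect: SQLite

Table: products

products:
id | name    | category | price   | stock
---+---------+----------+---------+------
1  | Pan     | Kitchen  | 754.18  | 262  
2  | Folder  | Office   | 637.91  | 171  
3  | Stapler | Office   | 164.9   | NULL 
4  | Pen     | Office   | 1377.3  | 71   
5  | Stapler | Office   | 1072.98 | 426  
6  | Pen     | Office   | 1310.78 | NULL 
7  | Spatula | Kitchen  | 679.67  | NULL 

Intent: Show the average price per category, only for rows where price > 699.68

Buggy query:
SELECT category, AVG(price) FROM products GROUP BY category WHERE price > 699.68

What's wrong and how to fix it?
Bug: Row-level WHERE must come before GROUP BY in the clause order

Fix: Place WHERE between FROM and GROUP BY

Corrected query:
SELECT category, AVG(price) FROM products WHERE price > 699.68 GROUP BY category

Result:
category | AVG(price) 
---------+------------
Kitchen  | 754.18     
Office   | 1253.686667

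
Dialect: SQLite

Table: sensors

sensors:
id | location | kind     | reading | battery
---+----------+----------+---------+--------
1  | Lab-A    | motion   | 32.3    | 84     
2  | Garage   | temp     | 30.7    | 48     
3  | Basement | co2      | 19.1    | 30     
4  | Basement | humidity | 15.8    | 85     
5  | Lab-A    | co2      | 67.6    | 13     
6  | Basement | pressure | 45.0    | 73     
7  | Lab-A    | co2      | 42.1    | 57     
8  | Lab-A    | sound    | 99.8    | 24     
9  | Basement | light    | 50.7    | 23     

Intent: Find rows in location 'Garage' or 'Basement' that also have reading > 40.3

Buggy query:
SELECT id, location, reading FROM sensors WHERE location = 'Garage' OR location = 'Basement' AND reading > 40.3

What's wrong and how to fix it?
Bug: AND binds tighter than OR, so this parses as location = 'Garage' OR (location = 'Basement' AND reading > 40.3)

Fix: Add parentheses around the OR so the AND applies to both alternatives

Corrected query:
SELECT id, location, reading FROM sensors WHERE (location = 'Garage' OR location = 'Basement') AND reading > 40.3

Result:
id | location | reading
---+----------+--------
6  | Basement | 45     
9  | Basement | 50.7   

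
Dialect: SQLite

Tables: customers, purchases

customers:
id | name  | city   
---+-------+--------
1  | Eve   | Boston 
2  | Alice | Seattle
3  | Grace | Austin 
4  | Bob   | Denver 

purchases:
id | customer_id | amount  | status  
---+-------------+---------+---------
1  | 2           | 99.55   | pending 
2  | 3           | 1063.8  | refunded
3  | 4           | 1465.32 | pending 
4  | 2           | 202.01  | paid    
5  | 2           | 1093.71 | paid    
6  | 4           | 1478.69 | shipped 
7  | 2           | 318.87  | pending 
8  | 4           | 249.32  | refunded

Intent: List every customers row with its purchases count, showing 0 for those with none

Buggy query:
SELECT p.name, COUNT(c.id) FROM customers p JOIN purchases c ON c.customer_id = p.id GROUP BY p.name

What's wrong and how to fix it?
Bug: An inner join excludes parents with zero children

Fix: Switch to LEFT JOIN to retain unmatched parent rows

Corrected query:
SELECT p.name, COUNT(c.id) FROM customers p LEFT JOIN purchases c ON c.customer_id = p.id GROUP BY p.name

Result:
name  | COUNT(c.id)
------+------------
Alice | 4          
Bob   | 3          
Eve   | 0          
Grace | 1          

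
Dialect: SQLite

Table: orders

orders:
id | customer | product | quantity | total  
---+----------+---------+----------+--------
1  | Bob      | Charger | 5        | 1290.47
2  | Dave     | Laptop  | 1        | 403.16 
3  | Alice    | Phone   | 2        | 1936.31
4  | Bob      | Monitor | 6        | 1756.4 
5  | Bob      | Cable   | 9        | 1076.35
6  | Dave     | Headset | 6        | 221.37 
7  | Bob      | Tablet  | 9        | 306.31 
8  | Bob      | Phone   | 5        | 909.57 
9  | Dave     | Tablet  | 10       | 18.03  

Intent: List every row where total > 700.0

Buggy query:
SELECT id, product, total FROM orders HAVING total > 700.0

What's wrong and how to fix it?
Bug: HAVING filters the output of aggregation, but this query has no GROUP BY and no aggregate functions, so SQLite rejects it (HAVING clause on a non-aggregate query); the condition here is per row

Fix: Replace HAVING with WHERE since the condition applies to individual rows

Corrected query:
SELECT id, product, total FROM orders WHERE total > 700.0

Result:
id | product | total  
---+---------+--------
1  | Charger | 1290.47
3  | Phone   | 1936.31
4  | Monitor | 1756.4 
5  | Cable   | 1076.35
8  | Phone   | 909.57 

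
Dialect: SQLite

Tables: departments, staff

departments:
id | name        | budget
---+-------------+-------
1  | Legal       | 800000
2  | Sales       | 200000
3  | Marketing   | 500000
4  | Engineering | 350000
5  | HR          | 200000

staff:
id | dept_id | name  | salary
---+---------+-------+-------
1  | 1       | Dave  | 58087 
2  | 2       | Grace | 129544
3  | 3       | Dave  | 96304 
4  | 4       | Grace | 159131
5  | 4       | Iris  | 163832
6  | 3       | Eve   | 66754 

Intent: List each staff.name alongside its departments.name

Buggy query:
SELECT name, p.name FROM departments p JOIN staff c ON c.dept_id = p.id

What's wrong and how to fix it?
Bug: Both tables have a 'name' column; the unqualified reference is ambiguous

Fix: Prefix ambiguous columns with the table alias

Corrected query:
SELECT c.name, p.name FROM departments p JOIN staff c ON c.dept_id = p.id

Result:
name  | name       
------+------------
Dave  | Legal      
Grace | Sales      
Dave  | Marketing  
Grace | Engineering
Iris  | Engineering
Eve   | Marketing  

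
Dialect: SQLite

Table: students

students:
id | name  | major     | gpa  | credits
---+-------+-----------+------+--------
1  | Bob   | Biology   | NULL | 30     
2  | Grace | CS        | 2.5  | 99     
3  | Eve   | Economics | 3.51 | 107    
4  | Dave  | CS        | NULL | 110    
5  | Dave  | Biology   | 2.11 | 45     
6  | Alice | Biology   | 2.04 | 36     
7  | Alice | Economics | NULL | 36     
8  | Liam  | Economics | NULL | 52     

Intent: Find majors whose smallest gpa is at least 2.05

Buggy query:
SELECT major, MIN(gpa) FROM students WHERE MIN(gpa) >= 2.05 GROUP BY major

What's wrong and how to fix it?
Bug: Aggregates like MIN are computed per group after WHERE runs

Fix: Use HAVING for the per-group MIN condition

Corrected query:
SELECT major, MIN(gpa) FROM students GROUP BY major HAVING MIN(gpa) >= 2.05

Result:
major     | MIN(gpa)
----------+---------
CS        | 2.5     
Economics | 3.51    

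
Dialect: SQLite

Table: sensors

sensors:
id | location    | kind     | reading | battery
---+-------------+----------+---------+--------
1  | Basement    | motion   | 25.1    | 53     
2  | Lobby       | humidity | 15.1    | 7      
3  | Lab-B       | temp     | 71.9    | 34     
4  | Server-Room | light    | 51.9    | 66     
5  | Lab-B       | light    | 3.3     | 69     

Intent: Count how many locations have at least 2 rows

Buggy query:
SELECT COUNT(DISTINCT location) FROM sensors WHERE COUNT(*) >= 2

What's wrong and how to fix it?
Bug: COUNT(*) cannot appear in WHERE; the per-group count doesn't exist yet

Fix: Use a subquery that GROUPs and filters with HAVING, then count its rows

Corrected query:
SELECT COUNT(*) FROM (SELECT location FROM sensors GROUP BY location HAVING COUNT(*) >= 2)

Result:
COUNT(*)
--------
1       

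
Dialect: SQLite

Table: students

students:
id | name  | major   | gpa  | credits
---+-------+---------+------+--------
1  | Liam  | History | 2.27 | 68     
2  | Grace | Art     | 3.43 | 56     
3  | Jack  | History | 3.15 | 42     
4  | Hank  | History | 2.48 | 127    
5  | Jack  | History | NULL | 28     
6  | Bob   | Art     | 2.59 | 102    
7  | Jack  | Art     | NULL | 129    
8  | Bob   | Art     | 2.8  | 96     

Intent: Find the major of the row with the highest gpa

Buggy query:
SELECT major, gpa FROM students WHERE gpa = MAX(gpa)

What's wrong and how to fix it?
Bug: WHERE is evaluated per row; an aggregate over the whole table isn't defined there

Fix: Wrap MAX in a scalar subquery so WHERE compares against a single value

Corrected query:
SELECT major, gpa FROM students WHERE gpa = (SELECT MAX(gpa) FROM students)

Result:
major | gpa 
------+-----
Art   | 3.43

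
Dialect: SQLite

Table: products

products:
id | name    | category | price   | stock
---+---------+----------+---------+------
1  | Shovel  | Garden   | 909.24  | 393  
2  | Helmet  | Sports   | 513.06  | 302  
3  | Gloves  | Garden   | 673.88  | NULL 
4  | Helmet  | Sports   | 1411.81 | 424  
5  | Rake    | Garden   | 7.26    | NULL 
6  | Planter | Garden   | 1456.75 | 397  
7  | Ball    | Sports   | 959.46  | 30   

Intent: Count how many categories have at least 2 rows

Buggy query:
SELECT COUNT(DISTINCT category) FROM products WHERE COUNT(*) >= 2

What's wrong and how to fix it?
Bug: WHERE filters individual rows, not groups, so a group-level COUNT is invalid there

Fix: Use a subquery that GROUPs and filters with HAVING, then count its rows

Corrected query:
SELECT COUNT(*) FROM (SELECT category FROM products GROUP BY category HAVING COUNT(*) >= 2)

Result:
COUNT(*)
--------
2       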